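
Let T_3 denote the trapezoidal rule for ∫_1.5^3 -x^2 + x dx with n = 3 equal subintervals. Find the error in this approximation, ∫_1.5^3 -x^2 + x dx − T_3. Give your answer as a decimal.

0.0625

Exact integral: ∫_1.5^3 f(x) dx = -4.5.
T_3 = -4.5625.
Error = -4.5 − (-4.5625) = 0.0625.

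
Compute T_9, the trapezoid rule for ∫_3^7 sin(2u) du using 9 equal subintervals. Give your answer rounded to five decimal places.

Δu = (7 − 3)/9 = 4/9.
f(3) ≈ -0.27942, f(31/9) ≈ 0.56934, f(35/9) ≈ 0.99710, f(13/3) ≈ 0.68755, f(43/9) ≈ -0.13041, f(47/9) ≈ -0.85193, f(17/3) ≈ -0.94350, f(55/9) ≈ -0.33740, f(59/9) ≈ 0.51820, f(7) ≈ 0.99061.
T_9 = (Δu/2)·[f(u_0) + 2f(u_1) + ... + 2f(u_{8}) + f(u_9)].
Sum ≈ 0.38424.

0.38424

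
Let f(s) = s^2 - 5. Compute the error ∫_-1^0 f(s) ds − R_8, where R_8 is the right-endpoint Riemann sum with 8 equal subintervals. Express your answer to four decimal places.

0.0599

Exact integral: ∫_-1^0 f(s) ds ≈ -4.666667.
R_8 = -4.7265625.
Error ≈ -4.666667 − (-4.7265625) ≈ 0.0599.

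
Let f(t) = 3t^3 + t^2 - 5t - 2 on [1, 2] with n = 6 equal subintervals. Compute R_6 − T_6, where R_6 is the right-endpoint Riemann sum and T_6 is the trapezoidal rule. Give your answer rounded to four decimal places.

R_6 ≈ 5.733796.
T_6 ≈ 4.150463.
R_6 − T_6 ≈ 1.5833.

1.5833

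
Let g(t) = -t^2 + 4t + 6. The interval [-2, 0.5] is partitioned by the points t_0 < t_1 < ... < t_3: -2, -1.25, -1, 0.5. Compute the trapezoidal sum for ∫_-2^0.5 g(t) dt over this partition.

Subinterval widths: 0.75, 0.25, 1.5.
g(-2) = -6, g(-1.25) = -0.5625, g(-1) = 1, g(0.5) = 7.75.
On each subinterval the trapezoid contributes (Δt_i/2)·[g(t_{i-1}) + g(t_i)].
Sum = 4.15625.

4.15625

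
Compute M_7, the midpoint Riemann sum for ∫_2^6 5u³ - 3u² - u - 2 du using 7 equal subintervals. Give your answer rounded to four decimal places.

Δu = (6 − 2)/7 = 4/7.
Midpoints: 16/7, 20/7, 24/7, 4, 32/7, 36/7, 40/7.
f(16/7) = 13634/343, f(20/7) = 29934/343, f(24/7) = 55162/343, f(4) = 266, f(32/7) = 140082/343, f(36/7) = 203614/343, f(40/7) = 283754/343.
Sum = Δu · [f(16/7) + f(20/7) + f(24/7) + ...].
Sum ≈ 1361.7959.

1361.7959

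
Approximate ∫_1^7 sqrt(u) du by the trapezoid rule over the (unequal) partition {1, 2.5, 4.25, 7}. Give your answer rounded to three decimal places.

11.596

Subinterval widths: 1.5, 1.75, 2.75.
f(1) ≈ 1.000, f(2.5) ≈ 1.581, f(4.25) ≈ 2.062, f(7) ≈ 2.646.
On each subinterval the trapezoid contributes (Δu_i/2)·[f(u_{i-1}) + f(u_i)].
Sum ≈ 11.596.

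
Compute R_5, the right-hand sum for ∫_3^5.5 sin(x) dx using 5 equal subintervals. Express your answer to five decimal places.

-1.87479

Δx = (5.5 − 3)/5 = 0.5.
Right endpoints: 3.5, 4, 4.5, 5, 5.5.
f(3.5) ≈ -0.35078, f(4) ≈ -0.75680, f(4.5) ≈ -0.97753, f(5) ≈ -0.95892, f(5.5) ≈ -0.70554.
Sum = Δx · [f(3.5) + f(4) + f(4.5) + f(5) + f(5.5)].
Sum ≈ -1.87479.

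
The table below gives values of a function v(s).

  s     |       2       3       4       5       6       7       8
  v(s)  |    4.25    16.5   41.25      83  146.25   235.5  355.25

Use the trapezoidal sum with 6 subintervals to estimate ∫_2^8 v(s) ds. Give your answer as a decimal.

702.25

Δs = 1.
T_6 = (1/2)·[4.25 + 2·16.5 + 2·41.25 + 2·83 + 2·146.25 + 2·235.5 + 355.25] = 702.25.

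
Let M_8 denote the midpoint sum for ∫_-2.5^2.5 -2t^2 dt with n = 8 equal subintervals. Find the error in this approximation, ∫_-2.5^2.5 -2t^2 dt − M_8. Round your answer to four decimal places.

Exact integral: ∫_-2.5^2.5 f(t) dt ≈ -20.833333.
M_8 = -20.5078125.
Error ≈ -20.833333 − (-20.5078125) ≈ -0.3255.

-0.3255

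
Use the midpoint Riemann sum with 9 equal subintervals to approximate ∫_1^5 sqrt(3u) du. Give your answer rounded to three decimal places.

Δu = (5 − 1)/9 = 4/9.
Midpoints: 11/9, 5/3, 19/9, 23/9, 3, 31/9, 35/9, 13/3, 43/9.
f(11/9) ≈ 1.915, f(5/3) ≈ 2.236, f(19/9) ≈ 2.517, f(23/9) ≈ 2.769, f(3) ≈ 3.000, f(31/9) ≈ 3.215, f(35/9) ≈ 3.416, f(13/3) ≈ 3.606, f(43/9) ≈ 3.786.
Sum = Δu · [f(11/9) + f(5/3) + f(19/9) + ...].
Sum ≈ 11.759.

11.759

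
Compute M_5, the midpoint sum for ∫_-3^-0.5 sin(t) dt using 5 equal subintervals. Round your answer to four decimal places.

-1.8872

Δt = (-0.5 − (-3))/5 = 0.5.
Midpoints: -2.75, -2.25, -1.75, -1.25, -0.75.
f(-2.75) ≈ -0.3817, f(-2.25) ≈ -0.7781, f(-1.75) ≈ -0.9840, f(-1.25) ≈ -0.9490, f(-0.75) ≈ -0.6816.
Sum = Δt · [f(-2.75) + f(-2.25) + f(-1.75) + f(-1.25) + f(-0.75)].
Sum ≈ -1.8872.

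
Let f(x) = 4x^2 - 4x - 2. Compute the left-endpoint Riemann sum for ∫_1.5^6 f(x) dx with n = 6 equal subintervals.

Δx = (6 − 1.5)/6 = 0.75.
Left endpoints: 1.5, 2.25, 3, 3.75, 4.5, 5.25.
f(1.5) = 1, f(2.25) = 9.25, f(3) = 22, f(3.75) = 39.25, f(4.5) = 61, f(5.25) = 87.25.
Sum = Δx · [f(1.5) + f(2.25) + f(3) + ...].
Sum = 164.8125.

164.8125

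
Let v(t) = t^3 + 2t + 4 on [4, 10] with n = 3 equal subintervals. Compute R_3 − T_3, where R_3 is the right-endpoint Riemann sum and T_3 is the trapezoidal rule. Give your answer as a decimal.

948

R_3 = 3576.
T_3 = 2628.
R_3 − T_3 = 948.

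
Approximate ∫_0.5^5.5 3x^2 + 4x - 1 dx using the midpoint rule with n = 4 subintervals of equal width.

219.296875

Δx = (5.5 − 0.5)/4 = 1.25.
Midpoints: 1.125, 2.375, 3.625, 4.875.
f(1.125) = 7.296875, f(2.375) = 25.421875, f(3.625) = 52.921875, f(4.875) = 89.796875.
Sum = Δx · [f(1.125) + f(2.375) + f(3.625) + f(4.875)].
Sum = 219.296875.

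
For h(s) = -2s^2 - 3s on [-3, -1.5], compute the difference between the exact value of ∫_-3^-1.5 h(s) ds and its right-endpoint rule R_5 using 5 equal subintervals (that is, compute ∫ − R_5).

-1.305

Exact integral: ∫_-3^-1.5 h(s) ds = -5.625.
R_5 = -4.32.
Error = -5.625 − (-4.32) = -1.305.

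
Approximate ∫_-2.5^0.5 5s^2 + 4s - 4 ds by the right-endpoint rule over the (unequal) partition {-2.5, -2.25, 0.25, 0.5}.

Subinterval widths: 0.25, 2.5, 0.25.
Right endpoints: -2.25, 0.25, 0.5.
f(-2.25) = 12.3125, f(0.25) = -2.6875, f(0.5) = -0.75.
Sum = Σ Δs_i · f(s_i).
Sum = -3.828125.

-3.828125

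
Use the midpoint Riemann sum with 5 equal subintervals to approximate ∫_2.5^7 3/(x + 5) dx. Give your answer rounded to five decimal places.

Δx = (7 − 2.5)/5 = 0.9.
Midpoints: 2.95, 3.85, 4.75, 5.65, 6.55.
f(2.95) = 20/53, f(3.85) = 20/59, f(4.75) = 4/13, f(5.65) = 20/71, f(6.55) = 20/77.
Sum = Δx · [f(2.95) + f(3.85) + f(4.75) + f(5.65) + f(6.55)].
Sum ≈ 1.40892.

1.40892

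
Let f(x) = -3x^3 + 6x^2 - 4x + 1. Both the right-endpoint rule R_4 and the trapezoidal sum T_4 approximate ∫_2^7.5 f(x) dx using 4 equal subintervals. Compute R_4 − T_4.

-653.2109375

R_4 ≈ -2349.19824.
T_4 ≈ -1695.98730.
R_4 − T_4 = -653.2109375.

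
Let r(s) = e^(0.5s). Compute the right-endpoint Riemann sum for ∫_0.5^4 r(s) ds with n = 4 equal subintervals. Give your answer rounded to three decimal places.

15.075

Δs = (4 − 0.5)/4 = 0.875.
Right endpoints: 1.375, 2.25, 3.125, 4.
r(1.375) ≈ 1.989, r(2.25) ≈ 3.080, r(3.125) ≈ 4.771, r(4) ≈ 7.389.
Sum = Δs · [r(1.375) + r(2.25) + r(3.125) + r(4)].
Sum ≈ 15.075.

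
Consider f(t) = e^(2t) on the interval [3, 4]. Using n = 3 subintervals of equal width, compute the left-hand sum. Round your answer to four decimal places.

Δt = (4 − 3)/3 = 1/3.
Left endpoints: 3, 10/3, 11/3.
f(3) ≈ 403.4288, f(10/3) ≈ 785.7720, f(11/3) ≈ 1530.4749.
Sum = Δt · [f(3) + f(10/3) + f(11/3)].
Sum ≈ 906.5585.

906.5585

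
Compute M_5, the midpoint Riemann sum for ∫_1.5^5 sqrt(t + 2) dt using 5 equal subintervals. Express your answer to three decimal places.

Δt = (5 − 1.5)/5 = 0.7.
Midpoints: 1.85, 2.55, 3.25, 3.95, 4.65.
f(1.85) ≈ 1.962, f(2.55) ≈ 2.133, f(3.25) ≈ 2.291, f(3.95) ≈ 2.439, f(4.65) ≈ 2.579.
Sum = Δt · [f(1.85) + f(2.55) + f(3.25) + f(3.95) + f(4.65)].
Sum ≈ 7.983.

7.983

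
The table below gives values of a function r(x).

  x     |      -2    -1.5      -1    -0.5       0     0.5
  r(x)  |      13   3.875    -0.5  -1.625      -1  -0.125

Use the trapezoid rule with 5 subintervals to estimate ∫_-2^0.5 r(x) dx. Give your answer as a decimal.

Δx = 0.5.
T_5 = (0.5/2)·[13 + 2·3.875 + 2·(-0.5) + 2·(-1.625) + 2·(-1) + (-0.125)] = 3.59375.

3.59375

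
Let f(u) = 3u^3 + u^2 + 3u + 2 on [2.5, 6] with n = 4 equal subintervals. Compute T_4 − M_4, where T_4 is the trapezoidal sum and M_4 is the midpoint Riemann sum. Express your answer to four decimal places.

T_4 ≈ 1078.649414.
M_4 ≈ 1052.354980.
T_4 − M_4 ≈ 26.2944.

26.2944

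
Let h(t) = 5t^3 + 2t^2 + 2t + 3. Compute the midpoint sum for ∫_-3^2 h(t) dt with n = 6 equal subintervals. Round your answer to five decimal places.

Δt = (2 − (-3))/6 = 5/6.
Midpoints: -31/12, -1.75, -11/12, -1/12, 0.75, 19/12.
h(-31/12) = -129635/1728, h(-1.75) = -21.171875, h(-11/12) = -1735/1728, h(-1/12) = 4915/1728, h(0.75) = 7.734375, h(19/12) = 53615/1728.
Sum = Δt · [h(-31/12) + h(-1.75) + h(-11/12) + ...].
Sum ≈ -46.32523.

-46.32523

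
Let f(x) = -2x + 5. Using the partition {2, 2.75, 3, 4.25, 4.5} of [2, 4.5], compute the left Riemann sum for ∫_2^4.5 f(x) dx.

Subinterval widths: 0.75, 0.25, 1.25, 0.25.
Left endpoints: 2, 2.75, 3, 4.25.
f(2) = 1, f(2.75) = -0.5, f(3) = -1, f(4.25) = -3.5.
Sum = Σ Δx_i · f(x_i).
Sum = -1.5.

-1.5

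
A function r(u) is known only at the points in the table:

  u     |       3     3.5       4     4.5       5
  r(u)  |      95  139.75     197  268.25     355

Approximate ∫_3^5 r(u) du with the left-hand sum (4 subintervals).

350

Δu = 0.5.
Sum = 0.5·[95 + 139.75 + 197 + 268.25] = 350.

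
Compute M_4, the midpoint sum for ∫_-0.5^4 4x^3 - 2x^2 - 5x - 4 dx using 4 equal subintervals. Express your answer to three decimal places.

Δx = (4 − (-0.5))/4 = 1.125.
Midpoints: 0.0625, 1.1875, 2.3125, 3.4375.
f(0.0625) = -4423/1024, f(1.1875) = -6205/1024, f(2.3125) = 23765/1024, f(3.4375) = 120479/1024.
Sum = Δx · [f(0.0625) + f(1.1875) + f(2.3125) + f(3.4375)].
Sum ≈ 146.795.

146.795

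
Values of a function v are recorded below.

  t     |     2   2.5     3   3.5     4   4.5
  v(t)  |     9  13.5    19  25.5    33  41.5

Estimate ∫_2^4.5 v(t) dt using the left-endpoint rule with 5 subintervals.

Δt = 0.5.
Sum = 0.5·[9 + 13.5 + 19 + 25.5 + 33] = 50.

50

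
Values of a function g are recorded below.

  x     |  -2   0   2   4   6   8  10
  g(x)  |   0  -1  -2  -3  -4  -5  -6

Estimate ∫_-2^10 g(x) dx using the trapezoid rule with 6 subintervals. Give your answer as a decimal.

-36

Δx = 2.
T_6 = (2/2)·[0 + 2·(-1) + 2·(-2) + 2·(-3) + 2·(-4) + 2·(-5) + (-6)] = -36.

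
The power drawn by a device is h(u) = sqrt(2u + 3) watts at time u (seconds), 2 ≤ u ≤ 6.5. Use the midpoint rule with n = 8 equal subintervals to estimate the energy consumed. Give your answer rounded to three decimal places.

Δu = (6.5 − 2)/8 = 0.5625.
Midpoints: 2.28125, 2.84375, 3.40625, 3.96875, 4.53125, 5.09375, 5.65625, 6.21875.
h(2.28125) ≈ 2.750, h(2.84375) ≈ 2.947, h(3.40625) ≈ 3.132, h(3.96875) ≈ 3.307, h(4.53125) ≈ 3.473, h(5.09375) ≈ 3.631, h(5.65625) ≈ 3.783, h(6.21875) ≈ 3.929.
Sum = Δu · [h(2.28125) + h(2.84375) + h(3.40625) + ...].
Sum ≈ 15.162.

15.162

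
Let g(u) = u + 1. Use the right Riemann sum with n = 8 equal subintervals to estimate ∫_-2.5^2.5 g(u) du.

6.5625

Δu = (2.5 − (-2.5))/8 = 0.625.
Right endpoints: -1.875, -1.25, -0.625, 0, 0.625, 1.25, 1.875, 2.5.
g(-1.875) = -0.875, g(-1.25) = -0.25, g(-0.625) = 0.375, g(0) = 1, g(0.625) = 1.625, g(1.25) = 2.25, g(1.875) = 2.875, g(2.5) = 3.5.
Sum = Δu · [g(-1.875) + g(-1.25) + g(-0.625) + ...].
Sum = 6.5625.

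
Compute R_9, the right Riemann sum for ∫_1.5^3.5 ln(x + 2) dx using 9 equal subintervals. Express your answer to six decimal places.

Δx = (3.5 − 1.5)/9 = 2/9.
Right endpoints: 31/18, 35/18, 13/6, 43/18, 47/18, 17/6, 55/18, 59/18, 3.5.
f(31/18) ≈ 1.314321, f(35/18) ≈ 1.372308, f(13/6) ≈ 1.427116, f(43/18) ≈ 1.479076, f(47/18) ≈ 1.528469, f(17/6) ≈ 1.575536, f(55/18) ≈ 1.620488, f(59/18) ≈ 1.663505, f(3.5) ≈ 1.704748.
Sum = Δx · [f(31/18) + f(35/18) + f(13/6) + ...].
Sum ≈ 3.041237.

3.041237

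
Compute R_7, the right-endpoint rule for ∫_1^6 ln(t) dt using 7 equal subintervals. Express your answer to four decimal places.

Δt = (6 − 1)/7 = 5/7.
Right endpoints: 12/7, 17/7, 22/7, 27/7, 32/7, 37/7, 6.
f(12/7) ≈ 0.5390, f(17/7) ≈ 0.8873, f(22/7) ≈ 1.1451, f(27/7) ≈ 1.3499, f(32/7) ≈ 1.5198, f(37/7) ≈ 1.6650, f(6) ≈ 1.7918.
Sum = Δt · [f(12/7) + f(17/7) + f(22/7) + ...].
Sum ≈ 6.3557.

6.3557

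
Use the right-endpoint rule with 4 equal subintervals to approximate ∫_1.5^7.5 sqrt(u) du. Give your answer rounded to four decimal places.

13.5622

Δu = (7.5 − 1.5)/4 = 1.5.
Right endpoints: 3, 4.5, 6, 7.5.
f(3) ≈ 1.7321, f(4.5) ≈ 2.1213, f(6) ≈ 2.4495, f(7.5) ≈ 2.7386.
Sum = Δu · [f(3) + f(4.5) + f(6) + f(7.5)].
Sum ≈ 13.5622.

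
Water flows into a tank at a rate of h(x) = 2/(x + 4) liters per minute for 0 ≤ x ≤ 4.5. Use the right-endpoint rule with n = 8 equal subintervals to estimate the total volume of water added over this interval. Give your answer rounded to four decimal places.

1.4357

Δx = (4.5 − 0)/8 = 0.5625.
Right endpoints: 0.5625, 1.125, 1.6875, 2.25, 2.8125, 3.375, 3.9375, 4.5.
h(0.5625) = 32/73, h(1.125) = 16/41, h(1.6875) = 32/91, h(2.25) = 0.32, h(2.8125) = 32/109, h(3.375) = 16/59, h(3.9375) = 32/127, h(4.5) = 4/17.
Sum = Δx · [h(0.5625) + h(1.125) + h(1.6875) + ...].
Sum ≈ 1.4357.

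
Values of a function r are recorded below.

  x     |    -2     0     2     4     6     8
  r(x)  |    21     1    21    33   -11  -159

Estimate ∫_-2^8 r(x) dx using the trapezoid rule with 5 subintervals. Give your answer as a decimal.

-50

Δx = 2.
T_5 = (2/2)·[21 + 2·1 + 2·21 + 2·33 + 2·(-11) + (-159)] = -50.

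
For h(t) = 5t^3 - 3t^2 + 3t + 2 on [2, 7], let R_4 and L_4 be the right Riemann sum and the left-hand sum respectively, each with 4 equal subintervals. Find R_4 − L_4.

R_4 = 3779.609375.
L_4 = 1835.859375.
R_4 − L_4 = 1943.75.

1943.75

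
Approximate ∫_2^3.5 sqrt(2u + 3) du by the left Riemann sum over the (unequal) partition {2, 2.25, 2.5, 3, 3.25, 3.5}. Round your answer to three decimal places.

4.281

Subinterval widths: 0.25, 0.25, 0.5, 0.25, 0.25.
Left endpoints: 2, 2.25, 2.5, 3, 3.25.
f(2) ≈ 2.646, f(2.25) ≈ 2.739, f(2.5) ≈ 2.828, f(3) ≈ 3.000, f(3.25) ≈ 3.082.
Sum = Σ Δu_i · f(u_i).
Sum ≈ 4.281.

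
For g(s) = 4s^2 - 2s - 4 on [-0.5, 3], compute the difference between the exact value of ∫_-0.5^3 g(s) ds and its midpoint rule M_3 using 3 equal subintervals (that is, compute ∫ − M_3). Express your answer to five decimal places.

1.58796

Exact integral: ∫_-0.5^3 g(s) ds ≈ 13.4166667.
M_3 ≈ 11.8287037.
Error ≈ 13.4166667 − 11.8287037 ≈ 1.58796.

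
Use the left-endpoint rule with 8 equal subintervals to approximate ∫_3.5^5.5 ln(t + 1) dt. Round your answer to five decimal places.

3.35204

Δt = (5.5 − 3.5)/8 = 0.25.
Left endpoints: 3.5, 3.75, 4, 4.25, 4.5, 4.75, 5, 5.25.
f(3.5) ≈ 1.50408, f(3.75) ≈ 1.55814, f(4) ≈ 1.60944, f(4.25) ≈ 1.65823, f(4.5) ≈ 1.70475, f(4.75) ≈ 1.74920, f(5) ≈ 1.79176, f(5.25) ≈ 1.83258.
Sum = Δt · [f(3.5) + f(3.75) + f(4) + ...].
Sum ≈ 3.35204.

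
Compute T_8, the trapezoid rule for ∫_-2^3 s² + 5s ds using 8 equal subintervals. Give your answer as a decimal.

24.4921875

Δs = (3 − (-2))/8 = 0.625.
f(-2) = -6, f(-1.375) = -4.984375, f(-0.75) = -3.1875, f(-0.125) = -0.609375, f(0.5) = 2.75, f(1.125) = 6.890625, f(1.75) = 11.8125, f(2.375) = 17.515625, f(3) = 24.
T_8 = (Δs/2)·[f(s_0) + 2f(s_1) + ... + 2f(s_{7}) + f(s_8)].
Sum = 24.4921875.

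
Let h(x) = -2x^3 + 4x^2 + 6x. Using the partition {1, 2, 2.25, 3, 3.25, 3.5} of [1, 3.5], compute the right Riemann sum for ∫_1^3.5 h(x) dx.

9.078125

Subinterval widths: 1, 0.25, 0.75, 0.25, 0.25.
Right endpoints: 2, 2.25, 3, 3.25, 3.5.
h(2) = 12, h(2.25) = 10.96875, h(3) = 0, h(3.25) = -6.90625, h(3.5) = -15.75.
Sum = Σ Δx_i · h(x_i).
Sum = 9.078125.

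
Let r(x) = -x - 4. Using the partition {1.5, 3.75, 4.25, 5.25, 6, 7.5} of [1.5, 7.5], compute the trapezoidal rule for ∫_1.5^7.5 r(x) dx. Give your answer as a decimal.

Subinterval widths: 2.25, 0.5, 1, 0.75, 1.5.
r(1.5) = -5.5, r(3.75) = -7.75, r(4.25) = -8.25, r(5.25) = -9.25, r(6) = -10, r(7.5) = -11.5.
On each subinterval the trapezoid contributes (Δx_i/2)·[r(x_{i-1}) + r(x_i)].
Sum = -51.

-51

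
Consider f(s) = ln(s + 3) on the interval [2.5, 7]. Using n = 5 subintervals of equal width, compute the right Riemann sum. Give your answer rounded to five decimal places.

Δs = (7 − 2.5)/5 = 0.9.
Right endpoints: 3.4, 4.3, 5.2, 6.1, 7.
f(3.4) ≈ 1.85630, f(4.3) ≈ 1.98787, f(5.2) ≈ 2.10413, f(6.1) ≈ 2.20827, f(7) ≈ 2.30259.
Sum = Δs · [f(3.4) + f(4.3) + f(5.2) + f(6.1) + f(7)].
Sum ≈ 9.41325.

9.41325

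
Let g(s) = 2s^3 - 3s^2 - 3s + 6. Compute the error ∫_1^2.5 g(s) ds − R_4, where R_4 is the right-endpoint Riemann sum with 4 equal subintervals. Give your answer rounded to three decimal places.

-1.951

Exact integral: ∫_1^2.5 g(s) ds = 5.53125.
R_4 ≈ 7.48242.
Error ≈ 5.53125 − 7.48242 ≈ -1.951.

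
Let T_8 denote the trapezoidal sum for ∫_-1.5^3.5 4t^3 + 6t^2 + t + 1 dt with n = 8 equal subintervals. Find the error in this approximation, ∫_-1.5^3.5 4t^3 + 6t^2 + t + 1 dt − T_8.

Exact integral: ∫_-1.5^3.5 f(t) dt = 247.5.
T_8 = 253.359375.
Error = 247.5 − 253.359375 = -5.859375.

-5.859375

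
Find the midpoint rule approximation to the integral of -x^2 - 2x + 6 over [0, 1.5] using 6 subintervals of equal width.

5.6328125

Δx = (1.5 − 0)/6 = 0.25.
Midpoints: 0.125, 0.375, 0.625, 0.875, 1.125, 1.375.
f(0.125) = 5.734375, f(0.375) = 5.109375, f(0.625) = 4.359375, f(0.875) = 3.484375, f(1.125) = 2.484375, f(1.375) = 1.359375.
Sum = Δx · [f(0.125) + f(0.375) + f(0.625) + ...].
Sum = 5.6328125.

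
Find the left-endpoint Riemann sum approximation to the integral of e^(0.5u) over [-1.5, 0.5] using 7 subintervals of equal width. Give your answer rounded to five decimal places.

1.51013

Δu = (0.5 − (-1.5))/7 = 2/7.
Left endpoints: -1.5, -17/14, -13/14, -9/14, -5/14, -1/14, 3/14.
f(-1.5) ≈ 0.47237, f(-17/14) ≈ 0.54491, f(-13/14) ≈ 0.62858, f(-9/14) ≈ 0.72511, f(-5/14) ≈ 0.83646, f(-1/14) ≈ 0.96492, f(3/14) ≈ 1.11309.
Sum = Δu · [f(-1.5) + f(-17/14) + f(-13/14) + ...].
Sum ≈ 1.51013.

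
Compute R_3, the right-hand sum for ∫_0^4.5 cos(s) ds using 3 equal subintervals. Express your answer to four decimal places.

Δs = (4.5 − 0)/3 = 1.5.
Right endpoints: 1.5, 3, 4.5.
f(1.5) ≈ 0.0707, f(3) ≈ -0.9900, f(4.5) ≈ -0.2108.
Sum = Δs · [f(1.5) + f(3) + f(4.5)].
Sum ≈ -1.6951.

-1.6951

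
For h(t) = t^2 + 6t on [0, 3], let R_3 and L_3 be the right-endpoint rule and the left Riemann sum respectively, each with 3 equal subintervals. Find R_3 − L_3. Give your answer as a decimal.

R_3 = 50.
L_3 = 23.
R_3 − L_3 = 27.

27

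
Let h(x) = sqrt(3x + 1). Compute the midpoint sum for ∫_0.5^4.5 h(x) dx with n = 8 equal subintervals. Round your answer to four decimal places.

11.3972

Δx = (4.5 − 0.5)/8 = 0.5.
Midpoints: 0.75, 1.25, 1.75, 2.25, 2.75, 3.25, 3.75, 4.25.
h(0.75) ≈ 1.8028, h(1.25) ≈ 2.1794, h(1.75) ≈ 2.5000, h(2.25) ≈ 2.7839, h(2.75) ≈ 3.0414, h(3.25) ≈ 3.2787, h(3.75) ≈ 3.5000, h(4.25) ≈ 3.7081.
Sum = Δx · [h(0.75) + h(1.25) + h(1.75) + ...].
Sum ≈ 11.3972.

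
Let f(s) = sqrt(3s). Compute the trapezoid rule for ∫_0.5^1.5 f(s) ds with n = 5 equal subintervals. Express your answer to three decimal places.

1.711

Δs = (1.5 − 0.5)/5 = 0.2.
f(0.5) ≈ 1.225, f(0.7) ≈ 1.449, f(0.9) ≈ 1.643, f(1.1) ≈ 1.817, f(1.3) ≈ 1.975, f(1.5) ≈ 2.121.
T_5 = (Δs/2)·[f(s_0) + 2f(s_1) + ... + 2f(s_{4}) + f(s_5)].
Sum ≈ 1.711.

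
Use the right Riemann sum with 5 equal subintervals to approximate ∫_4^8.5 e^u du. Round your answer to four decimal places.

7370.9639

Δu = (8.5 − 4)/5 = 0.9.
Right endpoints: 4.9, 5.8, 6.7, 7.6, 8.5.
f(4.9) ≈ 134.2898, f(5.8) ≈ 330.2996, f(6.7) ≈ 812.4058, f(7.6) ≈ 1998.1959, f(8.5) ≈ 4914.7688.
Sum = Δu · [f(4.9) + f(5.8) + f(6.7) + f(7.6) + f(8.5)].
Sum ≈ 7370.9639.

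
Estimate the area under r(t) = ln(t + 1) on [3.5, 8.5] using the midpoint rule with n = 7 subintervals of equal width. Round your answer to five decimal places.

Δt = (8.5 − 3.5)/7 = 5/7.
Midpoints: 27/7, 32/7, 37/7, 6, 47/7, 52/7, 57/7.
r(27/7) ≈ 1.58045, r(32/7) ≈ 1.71765, r(37/7) ≈ 1.83828, r(6) ≈ 1.94591, r(47/7) ≈ 2.04307, r(52/7) ≈ 2.13163, r(57/7) ≈ 2.21297.
Sum = Δt · [r(27/7) + r(32/7) + r(37/7) + ...].
Sum ≈ 9.62140.

9.62140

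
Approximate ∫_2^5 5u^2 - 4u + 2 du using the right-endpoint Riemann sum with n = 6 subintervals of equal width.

Δu = (5 − 2)/6 = 0.5.
Right endpoints: 2.5, 3, 3.5, 4, 4.5, 5.
f(2.5) = 23.25, f(3) = 35, f(3.5) = 49.25, f(4) = 66, f(4.5) = 85.25, f(5) = 107.
Sum = Δu · [f(2.5) + f(3) + f(3.5) + ...].
Sum = 182.875.

182.875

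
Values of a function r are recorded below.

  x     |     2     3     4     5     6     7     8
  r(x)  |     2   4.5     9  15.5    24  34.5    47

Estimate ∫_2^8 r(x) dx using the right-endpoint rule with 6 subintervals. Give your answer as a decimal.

134.5

Δx = 1.
Sum = 1·[4.5 + 9 + 15.5 + 24 + 34.5 + 47] = 134.5.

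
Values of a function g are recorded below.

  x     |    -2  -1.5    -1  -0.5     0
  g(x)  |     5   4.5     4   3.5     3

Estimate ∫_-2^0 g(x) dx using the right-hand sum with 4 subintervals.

7.5

Δx = 0.5.
Sum = 0.5·[4.5 + 4 + 3.5 + 3] = 7.5.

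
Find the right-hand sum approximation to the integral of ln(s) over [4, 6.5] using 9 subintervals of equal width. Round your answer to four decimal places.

4.1884

Δs = (6.5 − 4)/9 = 5/18.
Right endpoints: 77/18, 41/9, 29/6, 46/9, 97/18, 17/3, 107/18, 56/9, 6.5.
f(77/18) ≈ 1.4534, f(41/9) ≈ 1.5163, f(29/6) ≈ 1.5755, f(46/9) ≈ 1.6314, f(97/18) ≈ 1.6843, f(17/3) ≈ 1.7346, f(107/18) ≈ 1.7825, f(56/9) ≈ 1.8281, f(6.5) ≈ 1.8718.
Sum = Δs · [f(77/18) + f(41/9) + f(29/6) + ...].
Sum ≈ 4.1884.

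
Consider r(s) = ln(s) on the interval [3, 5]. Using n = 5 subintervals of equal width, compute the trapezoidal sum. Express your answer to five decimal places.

Δs = (5 − 3)/5 = 0.4.
r(3) ≈ 1.09861, r(3.4) ≈ 1.22378, r(3.8) ≈ 1.33500, r(4.2) ≈ 1.43508, r(4.6) ≈ 1.52606, r(5) ≈ 1.60944.
T_5 = (Δs/2)·[r(s_0) + 2r(s_1) + ... + 2r(s_{4}) + r(s_5)].
Sum ≈ 2.74958.

2.74958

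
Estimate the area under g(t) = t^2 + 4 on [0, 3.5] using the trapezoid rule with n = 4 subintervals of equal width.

28.73828125

Δt = (3.5 − 0)/4 = 0.875.
g(0) = 4, g(0.875) = 4.765625, g(1.75) = 7.0625, g(2.625) = 10.890625, g(3.5) = 16.25.
T_4 = (Δt/2)·[g(t_0) + 2g(t_1) + 2g(t_2) + 2g(t_3) + g(t_4)].
Sum = 28.73828125.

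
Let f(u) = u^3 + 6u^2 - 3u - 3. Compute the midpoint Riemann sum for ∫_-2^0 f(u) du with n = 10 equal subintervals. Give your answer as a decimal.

Δu = (0 − (-2))/10 = 0.2.
Midpoints: -1.9, -1.7, -1.5, -1.3, -1.1, -0.9, -0.7, -0.5, -0.3, -0.1.
f(-1.9) = 17.501, f(-1.7) = 14.527, f(-1.5) = 11.625, f(-1.3) = 8.843, f(-1.1) = 6.229, f(-0.9) = 3.831, f(-0.7) = 1.697, f(-0.5) = -0.125, f(-0.3) = -1.587, f(-0.1) = -2.641.
Sum = Δu · [f(-1.9) + f(-1.7) + f(-1.5) + ...].
Sum = 11.98.

11.98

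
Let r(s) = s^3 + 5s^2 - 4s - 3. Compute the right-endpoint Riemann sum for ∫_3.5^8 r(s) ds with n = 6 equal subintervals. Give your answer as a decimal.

Δs = (8 − 3.5)/6 = 0.75.
Right endpoints: 4.25, 5, 5.75, 6.5, 7.25, 8.
r(4.25) = 147.078125, r(5) = 227, r(5.75) = 329.421875, r(6.5) = 456.875, r(7.25) = 611.890625, r(8) = 797.
Sum = Δs · [r(4.25) + r(5) + r(5.75) + ...].
Sum = 1926.94921875.

1926.94921875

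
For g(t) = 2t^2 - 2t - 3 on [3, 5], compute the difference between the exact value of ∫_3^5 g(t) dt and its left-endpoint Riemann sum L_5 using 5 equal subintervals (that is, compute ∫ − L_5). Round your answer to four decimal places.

Exact integral: ∫_3^5 g(t) dt ≈ 43.333333.
L_5 = 37.84.
Error ≈ 43.333333 − 37.84 ≈ 5.4933.

5.4933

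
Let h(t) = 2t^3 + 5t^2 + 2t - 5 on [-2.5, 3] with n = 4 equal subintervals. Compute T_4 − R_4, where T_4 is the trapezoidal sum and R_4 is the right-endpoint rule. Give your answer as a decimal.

-75.625

T_4 ≈ 78.52539062.
R_4 ≈ 154.15039062.
T_4 − R_4 = -75.625.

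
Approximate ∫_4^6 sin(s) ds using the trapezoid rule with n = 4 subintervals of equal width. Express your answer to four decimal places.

Δs = (6 − 4)/4 = 0.5.
f(4) ≈ -0.7568, f(4.5) ≈ -0.9775, f(5) ≈ -0.9589, f(5.5) ≈ -0.7055, f(6) ≈ -0.2794.
T_4 = (Δs/2)·[f(s_0) + 2f(s_1) + 2f(s_2) + 2f(s_3) + f(s_4)].
Sum ≈ -1.5801.

-1.5801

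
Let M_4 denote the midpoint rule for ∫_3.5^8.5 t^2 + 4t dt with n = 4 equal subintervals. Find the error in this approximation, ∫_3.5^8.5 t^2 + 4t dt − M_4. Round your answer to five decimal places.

Exact integral: ∫_3.5^8.5 f(t) dt ≈ 310.4166667.
M_4 = 309.765625.
Error ≈ 310.4166667 − 309.765625 ≈ 0.65104.

0.65104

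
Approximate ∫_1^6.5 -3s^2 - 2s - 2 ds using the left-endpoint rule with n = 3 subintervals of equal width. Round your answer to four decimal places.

Δs = (6.5 − 1)/3 = 11/6.
Left endpoints: 1, 17/6, 14/3.
f(1) = -7, f(17/6) = -31.75, f(14/3) = -230/3.
Sum = Δs · [f(1) + f(17/6) + f(14/3)].
Sum ≈ -211.5972.

-211.5972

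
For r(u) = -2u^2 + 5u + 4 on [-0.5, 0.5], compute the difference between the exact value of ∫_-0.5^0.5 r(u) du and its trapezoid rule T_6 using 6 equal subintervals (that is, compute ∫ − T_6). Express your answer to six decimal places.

Exact integral: ∫_-0.5^0.5 r(u) du ≈ 3.83333333.
T_6 ≈ 3.82407407.
Error ≈ 3.83333333 − 3.82407407 ≈ 0.009259.

0.009259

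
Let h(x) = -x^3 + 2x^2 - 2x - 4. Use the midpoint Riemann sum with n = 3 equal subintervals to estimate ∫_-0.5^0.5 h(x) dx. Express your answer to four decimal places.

-3.8519

Δx = (0.5 − (-0.5))/3 = 1/3.
Midpoints: -1/3, 0, 1/3.
h(-1/3) = -83/27, h(0) = -4, h(1/3) = -121/27.
Sum = Δx · [h(-1/3) + h(0) + h(1/3)].
Sum ≈ -3.8519.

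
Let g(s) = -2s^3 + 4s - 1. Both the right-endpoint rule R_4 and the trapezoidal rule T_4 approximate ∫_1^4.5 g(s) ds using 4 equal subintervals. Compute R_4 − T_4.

R_4 ≈ -249.634766.
T_4 ≈ -176.900391.
R_4 − T_4 = -72.734375.

-72.734375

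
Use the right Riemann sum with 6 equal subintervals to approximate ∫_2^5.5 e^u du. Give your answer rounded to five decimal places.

313.20743

Δu = (5.5 − 2)/6 = 7/12.
Right endpoints: 31/12, 19/6, 3.75, 13/3, 59/12, 5.5.
f(31/12) ≈ 13.24120, f(19/6) ≈ 23.72826, f(3.75) ≈ 42.52108, f(13/3) ≈ 76.19786, f(59/12) ≈ 136.54670, f(5.5) ≈ 244.69193.
Sum = Δu · [f(31/12) + f(19/6) + f(3.75) + ...].
Sum ≈ 313.20743.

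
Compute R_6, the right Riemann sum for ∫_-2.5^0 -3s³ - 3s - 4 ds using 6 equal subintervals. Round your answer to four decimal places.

Δs = (0 − (-2.5))/6 = 5/12.
Right endpoints: -25/12, -5/3, -1.25, -5/6, -5/12, 0.
f(-25/12) = 16921/576, f(-5/3) = 134/9, f(-1.25) = 5.609375, f(-5/6) = 17/72, f(-5/12) = -1459/576, f(0) = -4.
Sum = Δs · [f(-25/12) + f(-5/3) + f(-1.25) + ...].
Sum ≈ 18.1576.

18.1576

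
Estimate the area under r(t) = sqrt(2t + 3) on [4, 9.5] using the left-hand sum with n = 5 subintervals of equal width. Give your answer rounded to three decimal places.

21.471

Δt = (9.5 − 4)/5 = 1.1.
Left endpoints: 4, 5.1, 6.2, 7.3, 8.4.
r(4) ≈ 3.317, r(5.1) ≈ 3.633, r(6.2) ≈ 3.924, r(7.3) ≈ 4.195, r(8.4) ≈ 4.450.
Sum = Δt · [r(4) + r(5.1) + r(6.2) + r(7.3) + r(8.4)].
Sum ≈ 21.471.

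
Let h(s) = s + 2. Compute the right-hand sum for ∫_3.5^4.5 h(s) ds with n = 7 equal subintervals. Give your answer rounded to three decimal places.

Δs = (4.5 − 3.5)/7 = 1/7.
Right endpoints: 51/14, 53/14, 55/14, 57/14, 59/14, 61/14, 4.5.
h(51/14) = 79/14, h(53/14) = 81/14, h(55/14) = 83/14, h(57/14) = 85/14, h(59/14) = 87/14, h(61/14) = 89/14, h(4.5) = 6.5.
Sum = Δs · [h(51/14) + h(53/14) + h(55/14) + ...].
Sum ≈ 6.071.

6.071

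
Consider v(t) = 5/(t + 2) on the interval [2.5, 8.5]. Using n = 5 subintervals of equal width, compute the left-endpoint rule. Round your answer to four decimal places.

4.6414

Δt = (8.5 − 2.5)/5 = 1.2.
Left endpoints: 2.5, 3.7, 4.9, 6.1, 7.3.
v(2.5) = 10/9, v(3.7) = 50/57, v(4.9) = 50/69, v(6.1) = 50/81, v(7.3) = 50/93.
Sum = Δt · [v(2.5) + v(3.7) + v(4.9) + v(6.1) + v(7.3)].
Sum ≈ 4.6414.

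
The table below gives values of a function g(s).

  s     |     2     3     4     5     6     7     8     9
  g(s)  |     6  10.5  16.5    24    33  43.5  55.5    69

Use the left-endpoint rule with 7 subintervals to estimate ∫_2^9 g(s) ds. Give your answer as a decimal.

189

Δs = 1.
Sum = 1·[6 + 10.5 + 16.5 + 24 + 33 + 43.5 + 55.5] = 189.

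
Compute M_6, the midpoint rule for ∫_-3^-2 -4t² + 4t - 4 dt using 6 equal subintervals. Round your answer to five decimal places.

Δt = (-2 − (-3))/6 = 1/6.
Midpoints: -35/12, -2.75, -31/12, -29/12, -2.25, -25/12.
f(-35/12) = -1789/36, f(-2.75) = -45.25, f(-31/12) = -1477/36, f(-29/12) = -1333/36, f(-2.25) = -33.25, f(-25/12) = -1069/36.
Sum = Δt · [f(-35/12) + f(-2.75) + f(-31/12) + ...].
Sum ≈ -39.32407.

-39.32407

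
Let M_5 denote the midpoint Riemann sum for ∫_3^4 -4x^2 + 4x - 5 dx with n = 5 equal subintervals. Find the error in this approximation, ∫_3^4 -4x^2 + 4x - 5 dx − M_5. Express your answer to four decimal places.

-0.0133

Exact integral: ∫_3^4 f(x) dx ≈ -40.333333.
M_5 = -40.32.
Error ≈ -40.333333 − (-40.32) ≈ -0.0133.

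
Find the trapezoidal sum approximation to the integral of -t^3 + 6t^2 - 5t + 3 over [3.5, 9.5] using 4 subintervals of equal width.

-577.125

Δt = (9.5 − 3.5)/4 = 1.5.
f(3.5) = 16.125, f(5) = 3, f(6.5) = -50.625, f(8) = -165, f(9.5) = -360.375.
T_4 = (Δt/2)·[f(t_0) + 2f(t_1) + 2f(t_2) + 2f(t_3) + f(t_4)].
Sum = -577.125.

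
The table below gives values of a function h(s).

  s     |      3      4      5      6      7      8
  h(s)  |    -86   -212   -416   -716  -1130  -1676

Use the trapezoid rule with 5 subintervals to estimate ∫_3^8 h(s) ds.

-3355

Δs = 1.
T_5 = (1/2)·[(-86) + 2·(-212) + 2·(-416) + 2·(-716) + 2·(-1130) + (-1676)] = -3355.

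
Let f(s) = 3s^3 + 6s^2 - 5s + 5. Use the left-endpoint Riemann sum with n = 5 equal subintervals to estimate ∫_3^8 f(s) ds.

3035

Δs = (8 − 3)/5 = 1.
Left endpoints: 3, 4, 5, 6, 7.
f(3) = 125, f(4) = 273, f(5) = 505, f(6) = 839, f(7) = 1293.
Sum = Δs · [f(3) + f(4) + f(5) + f(6) + f(7)].
Sum = 3035.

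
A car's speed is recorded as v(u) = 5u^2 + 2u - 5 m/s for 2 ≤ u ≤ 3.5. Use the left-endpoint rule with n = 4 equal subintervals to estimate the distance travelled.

Δu = (3.5 − 2)/4 = 0.375.
Left endpoints: 2, 2.375, 2.75, 3.125.
v(2) = 19, v(2.375) = 27.953125, v(2.75) = 38.3125, v(3.125) = 50.078125.
Sum = Δu · [v(2) + v(2.375) + v(2.75) + v(3.125)].
Sum = 50.75390625.

50.75390625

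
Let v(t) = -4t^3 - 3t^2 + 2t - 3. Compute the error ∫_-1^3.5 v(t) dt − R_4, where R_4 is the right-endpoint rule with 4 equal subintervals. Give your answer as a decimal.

129.7265625

Exact integral: ∫_-1^3.5 v(t) dt = -195.1875.
R_4 = -324.9140625.
Error = -195.1875 − (-324.9140625) = 129.7265625.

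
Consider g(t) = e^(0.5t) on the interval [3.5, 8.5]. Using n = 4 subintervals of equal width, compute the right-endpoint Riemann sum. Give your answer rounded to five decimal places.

Δt = (8.5 − 3.5)/4 = 1.25.
Right endpoints: 4.75, 6, 7.25, 8.5.
g(4.75) ≈ 10.75101, g(6) ≈ 20.08554, g(7.25) ≈ 37.52472, g(8.5) ≈ 70.10541.
Sum = Δt · [g(4.75) + g(6) + g(7.25) + g(8.5)].
Sum ≈ 173.08336.

173.08336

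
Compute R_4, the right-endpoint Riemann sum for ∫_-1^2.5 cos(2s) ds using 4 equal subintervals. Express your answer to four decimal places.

0.2880

Δs = (2.5 − (-1))/4 = 0.875.
Right endpoints: -0.125, 0.75, 1.625, 2.5.
f(-0.125) ≈ 0.9689, f(0.75) ≈ 0.0707, f(1.625) ≈ -0.9941, f(2.5) ≈ 0.2837.
Sum = Δs · [f(-0.125) + f(0.75) + f(1.625) + f(2.5)].
Sum ≈ 0.2880.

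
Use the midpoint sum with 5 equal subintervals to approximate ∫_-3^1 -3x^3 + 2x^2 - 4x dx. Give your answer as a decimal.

Δx = (1 − (-3))/5 = 0.8.
Midpoints: -2.6, -1.8, -1, -0.2, 0.6.
f(-2.6) = 76.648, f(-1.8) = 31.176, f(-1) = 9, f(-0.2) = 0.904, f(0.6) = -2.328.
Sum = Δx · [f(-2.6) + f(-1.8) + f(-1) + f(-0.2) + f(0.6)].
Sum = 92.32.

92.32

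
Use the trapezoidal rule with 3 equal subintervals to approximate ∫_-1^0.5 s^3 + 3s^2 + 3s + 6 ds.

Δs = (0.5 − (-1))/3 = 0.5.
f(-1) = 5, f(-0.5) = 5.125, f(0) = 6, f(0.5) = 8.375.
T_3 = (Δs/2)·[f(s_0) + 2f(s_1) + 2f(s_2) + f(s_3)].
Sum = 8.90625.

8.90625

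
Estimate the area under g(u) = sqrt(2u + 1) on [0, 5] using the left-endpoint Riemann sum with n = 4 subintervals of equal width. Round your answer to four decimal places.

Δu = (5 − 0)/4 = 1.25.
Left endpoints: 0, 1.25, 2.5, 3.75.
g(0) ≈ 1.0000, g(1.25) ≈ 1.8708, g(2.5) ≈ 2.4495, g(3.75) ≈ 2.9155.
Sum = Δu · [g(0) + g(1.25) + g(2.5) + g(3.75)].
Sum ≈ 10.2947.

10.2947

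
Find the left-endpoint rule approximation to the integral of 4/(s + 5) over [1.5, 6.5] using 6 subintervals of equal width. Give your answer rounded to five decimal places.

2.39738

Δs = (6.5 − 1.5)/6 = 5/6.
Left endpoints: 1.5, 7/3, 19/6, 4, 29/6, 17/3.
f(1.5) = 8/13, f(7/3) = 6/11, f(19/6) = 24/49, f(4) = 4/9, f(29/6) = 24/59, f(17/3) = 0.375.
Sum = Δs · [f(1.5) + f(7/3) + f(19/6) + ...].
Sum ≈ 2.39738.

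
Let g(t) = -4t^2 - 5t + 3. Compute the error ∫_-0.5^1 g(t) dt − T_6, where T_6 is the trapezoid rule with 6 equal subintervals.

0.0625

Exact integral: ∫_-0.5^1 g(t) dt = 1.125.
T_6 = 1.0625.
Error = 1.125 − 1.0625 = 0.0625.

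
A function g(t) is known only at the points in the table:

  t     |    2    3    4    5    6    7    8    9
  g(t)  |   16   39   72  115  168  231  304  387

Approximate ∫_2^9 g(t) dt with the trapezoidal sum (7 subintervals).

1130.5

Δt = 1.
T_7 = (1/2)·[16 + 2·39 + 2·72 + 2·115 + 2·168 + 2·231 + 2·304 + 387] = 1130.5.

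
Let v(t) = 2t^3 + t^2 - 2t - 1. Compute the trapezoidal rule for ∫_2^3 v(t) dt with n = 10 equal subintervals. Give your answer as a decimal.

32.86

Δt = (3 − 2)/10 = 0.1.
v(2) = 15, v(2.1) = 17.732, v(2.2) = 20.736, v(2.3) = 24.024, v(2.4) = 27.608, v(2.5) = 31.5, v(2.6) = 35.712, v(2.7) = 40.256, v(2.8) = 45.144, v(2.9) = 50.388, v(3) = 56.
T_10 = (Δt/2)·[v(t_0) + 2v(t_1) + ... + 2v(t_{9}) + v(t_10)].
Sum = 32.86.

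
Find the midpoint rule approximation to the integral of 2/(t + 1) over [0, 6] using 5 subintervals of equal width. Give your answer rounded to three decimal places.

3.794

Δt = (6 − 0)/5 = 1.2.
Midpoints: 0.6, 1.8, 3, 4.2, 5.4.
f(0.6) = 1.25, f(1.8) = 5/7, f(3) = 0.5, f(4.2) = 5/13, f(5.4) = 0.3125.
Sum = Δt · [f(0.6) + f(1.8) + f(3) + f(4.2) + f(5.4)].
Sum ≈ 3.794.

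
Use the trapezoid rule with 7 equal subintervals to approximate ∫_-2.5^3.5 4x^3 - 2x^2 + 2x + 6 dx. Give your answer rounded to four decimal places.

Δx = (3.5 − (-2.5))/7 = 6/7.
f(-2.5) = -74, f(-23/14) = -7004/343, f(-11/14) = 430/343, f(1/14) = 2104/343, f(13/14) = 3202/343, f(25/14) = 8908/343, f(37/14) = 24406/343, f(3.5) = 160.
T_7 = (Δx/2)·[f(x_0) + 2f(x_1) + ... + 2f(x_{6}) + f(x_7)].
Sum ≈ 116.9388.

116.9388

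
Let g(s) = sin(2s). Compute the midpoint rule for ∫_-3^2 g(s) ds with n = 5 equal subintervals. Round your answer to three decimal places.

0.959

Δs = (2 − (-3))/5 = 1.
Midpoints: -2.5, -1.5, -0.5, 0.5, 1.5.
g(-2.5) ≈ 0.959, g(-1.5) ≈ -0.141, g(-0.5) ≈ -0.841, g(0.5) ≈ 0.841, g(1.5) ≈ 0.141.
Sum = Δs · [g(-2.5) + g(-1.5) + g(-0.5) + g(0.5) + g(1.5)].
Sum ≈ 0.959.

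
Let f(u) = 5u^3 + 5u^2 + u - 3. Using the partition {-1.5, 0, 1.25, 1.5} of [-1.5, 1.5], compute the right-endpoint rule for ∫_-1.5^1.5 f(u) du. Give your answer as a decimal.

Subinterval widths: 1.5, 1.25, 0.25.
Right endpoints: 0, 1.25, 1.5.
f(0) = -3, f(1.25) = 15.828125, f(1.5) = 26.625.
Sum = Σ Δu_i · f(u_i).
Sum = 21.94140625.

21.94140625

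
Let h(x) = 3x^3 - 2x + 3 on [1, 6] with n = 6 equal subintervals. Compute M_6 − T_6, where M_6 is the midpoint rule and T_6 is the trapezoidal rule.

-27.34375

M_6 ≈ 942.135417.
T_6 ≈ 969.479167.
M_6 − T_6 = -27.34375.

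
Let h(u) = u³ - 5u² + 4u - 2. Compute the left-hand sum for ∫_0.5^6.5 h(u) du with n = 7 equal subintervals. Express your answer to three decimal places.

26.862

Δu = (6.5 − 0.5)/7 = 6/7.
Left endpoints: 0.5, 19/14, 31/14, 43/14, 55/14, 67/14, 79/14.
h(0.5) = -1.125, h(19/14) = -9003/2744, h(31/14) = -18663/2744, h(43/14) = -21699/2744, h(55/14) = -7743/2744, h(67/14) = 33573/2744, h(79/14) = 112617/2744.
Sum = Δu · [h(0.5) + h(19/14) + h(31/14) + ...].
Sum ≈ 26.862.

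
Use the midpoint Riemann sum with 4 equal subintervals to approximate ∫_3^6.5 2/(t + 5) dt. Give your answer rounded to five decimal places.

Δt = (6.5 − 3)/4 = 0.875.
Midpoints: 3.4375, 4.3125, 5.1875, 6.0625.
f(3.4375) = 32/135, f(4.3125) = 32/149, f(5.1875) = 32/163, f(6.0625) = 32/177.
Sum = Δt · [f(3.4375) + f(4.3125) + f(5.1875) + f(6.0625)].
Sum ≈ 0.72530.

0.72530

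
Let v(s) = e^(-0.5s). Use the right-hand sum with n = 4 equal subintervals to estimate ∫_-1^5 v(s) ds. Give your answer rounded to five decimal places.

2.10381

Δs = (5 − (-1))/4 = 1.5.
Right endpoints: 0.5, 2, 3.5, 5.
v(0.5) ≈ 0.77880, v(2) ≈ 0.36788, v(3.5) ≈ 0.17377, v(5) ≈ 0.08208.
Sum = Δs · [v(0.5) + v(2) + v(3.5) + v(5)].
Sum ≈ 2.10381.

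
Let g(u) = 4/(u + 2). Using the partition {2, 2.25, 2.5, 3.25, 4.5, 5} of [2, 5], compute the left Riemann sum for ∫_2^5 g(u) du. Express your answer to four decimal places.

2.4120

Subinterval widths: 0.25, 0.25, 0.75, 1.25, 0.5.
Left endpoints: 2, 2.25, 2.5, 3.25, 4.5.
g(2) = 1, g(2.25) = 16/17, g(2.5) = 8/9, g(3.25) = 16/21, g(4.5) = 8/13.
Sum = Σ Δu_i · g(u_i).
Sum ≈ 2.4120.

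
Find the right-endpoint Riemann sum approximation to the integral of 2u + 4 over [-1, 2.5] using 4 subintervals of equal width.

22.3125

Δu = (2.5 − (-1))/4 = 0.875.
Right endpoints: -0.125, 0.75, 1.625, 2.5.
f(-0.125) = 3.75, f(0.75) = 5.5, f(1.625) = 7.25, f(2.5) = 9.
Sum = Δu · [f(-0.125) + f(0.75) + f(1.625) + f(2.5)].
Sum = 22.3125.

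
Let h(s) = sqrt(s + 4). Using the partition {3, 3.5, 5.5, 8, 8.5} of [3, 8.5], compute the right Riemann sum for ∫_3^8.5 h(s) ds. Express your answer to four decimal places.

Subinterval widths: 0.5, 2, 2.5, 0.5.
Right endpoints: 3.5, 5.5, 8, 8.5.
h(3.5) ≈ 2.7386, h(5.5) ≈ 3.0822, h(8) ≈ 3.4641, h(8.5) ≈ 3.5355.
Sum = Σ Δs_i · h(s_i).
Sum ≈ 17.9617.

17.9617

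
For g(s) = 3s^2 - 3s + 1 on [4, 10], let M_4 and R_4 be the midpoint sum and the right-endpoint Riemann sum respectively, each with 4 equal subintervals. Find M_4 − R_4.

M_4 = 812.625.
R_4 = 998.25.
M_4 − R_4 = -185.625.

-185.625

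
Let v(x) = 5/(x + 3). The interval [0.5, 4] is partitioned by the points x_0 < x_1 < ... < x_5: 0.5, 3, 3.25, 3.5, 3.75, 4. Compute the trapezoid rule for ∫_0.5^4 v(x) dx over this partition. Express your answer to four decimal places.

Subinterval widths: 2.5, 0.25, 0.25, 0.25, 0.25.
v(0.5) = 10/7, v(3) = 5/6, v(3.25) = 0.8, v(3.5) = 10/13, v(3.75) = 20/27, v(4) = 5/7.
On each subinterval the trapezoid contributes (Δx_i/2)·[v(x_{i-1}) + v(x_i)].
Sum ≈ 3.5983.

3.5983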